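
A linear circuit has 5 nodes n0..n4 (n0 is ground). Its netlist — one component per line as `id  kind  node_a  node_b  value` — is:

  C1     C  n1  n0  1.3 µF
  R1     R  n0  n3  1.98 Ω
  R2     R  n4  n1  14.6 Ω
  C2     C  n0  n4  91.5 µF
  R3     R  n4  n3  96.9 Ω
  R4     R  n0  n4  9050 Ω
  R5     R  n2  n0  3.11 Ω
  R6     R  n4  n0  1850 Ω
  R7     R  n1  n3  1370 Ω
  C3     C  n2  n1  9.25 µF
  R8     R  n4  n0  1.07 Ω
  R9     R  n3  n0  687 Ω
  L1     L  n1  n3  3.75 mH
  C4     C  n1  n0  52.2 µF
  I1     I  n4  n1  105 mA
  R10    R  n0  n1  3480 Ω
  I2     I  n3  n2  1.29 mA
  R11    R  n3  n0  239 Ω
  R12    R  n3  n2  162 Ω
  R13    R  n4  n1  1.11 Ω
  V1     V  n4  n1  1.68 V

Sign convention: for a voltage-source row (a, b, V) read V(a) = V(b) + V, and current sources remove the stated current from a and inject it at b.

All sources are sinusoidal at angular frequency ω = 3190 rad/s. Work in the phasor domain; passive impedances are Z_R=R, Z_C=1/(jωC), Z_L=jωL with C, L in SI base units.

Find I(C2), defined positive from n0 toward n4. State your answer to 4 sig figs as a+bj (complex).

0.04883-0.02921j A

Element admittances at ω=3190 rad/s:
  Y(C1) = 0.000+0.004147j S between n1,n0
  Y(R1) = 0.5051+0.000j S between n0,n3
  Y(R2) = 0.06849+0.000j S between n4,n1
  Y(C2) = 0.000+0.2919j S between n0,n4
  Y(R3) = 0.01032+0.000j S between n4,n3
  Y(R4) = 0.0001105+0.000j S between n0,n4
  Y(R5) = 0.3215+0.000j S between n2,n0
  Y(R6) = 0.0005405+0.000j S between n4,n0
  Y(R7) = 0.0007299+0.000j S between n1,n3
  Y(C3) = 0.000+0.02951j S between n2,n1
  Y(R8) = 0.9346+0.000j S between n4,n0
  Y(R9) = 0.001456+0.000j S between n3,n0
  Y(L1) = 0.000-0.08359j S between n1,n3
  Y(C4) = 0.000+0.1665j S between n1,n0
  I1: injects 0.105 A into n1 (from n4)
  Y(R10) = 0.0002874+0.000j S between n0,n1
  I2: injects 0.00129 A into n2 (from n3)
  Y(R11) = 0.004184+0.000j S between n3,n0
  Y(R12) = 0.006173+0.000j S between n3,n2
  Y(R13) = 0.9009+0.000j S between n4,n1
  V1: constraint V(n4)−V(n1) = 1.68
Assemble and solve the 5×5 MNA system:
  V(n1)=-1.580+0.1673j  V(n2)=-0.02362-0.1354j  V(n3)=-0.01597+0.2496j  V(n4)=0.1001+0.1673j
  i(V1)=-1.780-0.1848j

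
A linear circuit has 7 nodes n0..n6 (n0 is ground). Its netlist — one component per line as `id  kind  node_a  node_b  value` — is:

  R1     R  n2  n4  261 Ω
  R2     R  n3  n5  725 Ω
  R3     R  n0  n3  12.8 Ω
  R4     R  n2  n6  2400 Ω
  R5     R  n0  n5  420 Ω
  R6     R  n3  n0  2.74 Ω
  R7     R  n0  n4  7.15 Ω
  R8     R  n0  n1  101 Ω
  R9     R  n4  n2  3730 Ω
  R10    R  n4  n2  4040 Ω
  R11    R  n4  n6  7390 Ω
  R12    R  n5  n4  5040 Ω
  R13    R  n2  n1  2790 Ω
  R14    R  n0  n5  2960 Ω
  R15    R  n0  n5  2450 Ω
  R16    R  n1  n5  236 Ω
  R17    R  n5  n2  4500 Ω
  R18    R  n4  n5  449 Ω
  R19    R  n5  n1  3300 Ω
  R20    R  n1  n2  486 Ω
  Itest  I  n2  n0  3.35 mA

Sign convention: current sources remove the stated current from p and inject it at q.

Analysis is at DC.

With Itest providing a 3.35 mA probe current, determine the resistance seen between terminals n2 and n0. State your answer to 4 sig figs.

R_eq = 153.4 Ω

Apply KCL at each of the 6 non-ground nodes and solve the resulting linear system.
Node n1: branches {R8, R13, R16, R19, R20} → V_1 = -0.08620
Node n2: branches {R1, R4, R9, R10, R13, R17, R20, Itest} → V_2 = -0.5138
Node n3: branches {R2, R3, R6} → V_3 = -0.0001447
Node n4: branches {R1, R7, R9, R10, R11, R12, R18} → V_4 = -0.01635
Node n5: branches {R2, R5, R12, R14, R15, R16, R17, R18, R19} → V_5 = -0.04664
Node n6: branches {R4, R11} → V_6 = -0.3918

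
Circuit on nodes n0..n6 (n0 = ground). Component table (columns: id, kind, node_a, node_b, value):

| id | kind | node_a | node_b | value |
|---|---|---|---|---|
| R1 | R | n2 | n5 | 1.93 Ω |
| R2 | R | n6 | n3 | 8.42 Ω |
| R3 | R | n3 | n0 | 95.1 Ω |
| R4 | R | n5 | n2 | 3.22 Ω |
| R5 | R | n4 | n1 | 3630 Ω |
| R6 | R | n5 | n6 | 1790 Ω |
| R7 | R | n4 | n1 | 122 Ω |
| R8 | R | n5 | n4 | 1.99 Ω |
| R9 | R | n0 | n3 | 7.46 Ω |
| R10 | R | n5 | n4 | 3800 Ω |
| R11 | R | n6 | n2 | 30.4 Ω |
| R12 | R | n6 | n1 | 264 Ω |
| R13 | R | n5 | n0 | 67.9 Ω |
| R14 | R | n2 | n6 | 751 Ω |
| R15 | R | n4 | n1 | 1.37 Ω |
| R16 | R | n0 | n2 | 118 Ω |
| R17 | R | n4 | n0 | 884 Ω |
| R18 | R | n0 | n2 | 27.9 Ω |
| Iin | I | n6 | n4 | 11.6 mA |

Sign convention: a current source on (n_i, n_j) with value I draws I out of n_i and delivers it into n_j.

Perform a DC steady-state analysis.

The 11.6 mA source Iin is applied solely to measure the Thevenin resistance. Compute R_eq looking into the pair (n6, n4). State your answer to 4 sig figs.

Element admittances at DC:
  Y(R1) = 0.5181 S between n2,n5
  Y(R2) = 0.1188 S between n6,n3
  Y(R3) = 0.01052 S between n3,n0
  Y(R4) = 0.3106 S between n5,n2
  Y(R5) = 0.0002755 S between n4,n1
  Y(R6) = 0.0005587 S between n5,n6
  Y(R7) = 0.008197 S between n4,n1
  Y(R8) = 0.5025 S between n5,n4
  Y(R9) = 0.1340 S between n0,n3
  Y(R10) = 0.0002632 S between n5,n4
  Y(R11) = 0.03289 S between n6,n2
  Y(R12) = 0.003788 S between n6,n1
  Y(R13) = 0.01473 S between n5,n0
  Y(R14) = 0.001332 S between n2,n6
  Y(R15) = 0.7299 S between n4,n1
  Y(R16) = 0.008475 S between n0,n2
  Y(R17) = 0.001131 S between n4,n0
  Y(R18) = 0.03584 S between n0,n2
  Iin: injects 0.0116 A into n4 (from n6)
Assemble and solve the 6×6 MNA system:
  V(n1)=0.1145  V(n2)=0.08302  V(n3)=-0.03595  V(n4)=0.1155  V(n5)=0.09419  V(n6)=-0.07971

R_eq = 16.83 Ω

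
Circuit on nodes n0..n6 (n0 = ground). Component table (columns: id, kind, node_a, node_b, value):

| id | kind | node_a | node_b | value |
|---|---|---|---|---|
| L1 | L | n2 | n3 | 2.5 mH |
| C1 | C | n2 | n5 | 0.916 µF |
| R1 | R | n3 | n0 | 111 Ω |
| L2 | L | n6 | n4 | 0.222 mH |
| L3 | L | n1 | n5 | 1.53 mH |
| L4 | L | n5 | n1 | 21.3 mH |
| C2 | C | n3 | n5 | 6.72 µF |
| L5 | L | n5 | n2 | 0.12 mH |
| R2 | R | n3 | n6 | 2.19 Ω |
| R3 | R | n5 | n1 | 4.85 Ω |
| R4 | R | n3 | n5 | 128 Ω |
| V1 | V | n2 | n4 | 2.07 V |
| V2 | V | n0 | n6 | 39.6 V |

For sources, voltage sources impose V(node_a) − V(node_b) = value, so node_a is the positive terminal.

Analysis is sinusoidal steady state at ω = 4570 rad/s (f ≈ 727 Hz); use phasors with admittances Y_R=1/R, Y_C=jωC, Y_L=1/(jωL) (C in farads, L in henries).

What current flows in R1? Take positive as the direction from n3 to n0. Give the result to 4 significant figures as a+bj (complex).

Apply KCL at each of the 6 non-ground nodes and solve the resulting linear system.
Node n1: branches {L3, L4, R3} → V_1 = -37.58-0.02021j
Node n2: branches {L1, C1, L5, V1} → V_2 = -37.60-0.01704j
Node n3: branches {L1, R1, C2, R2, R4} → V_3 = -38.80-0.1430j
Node n4: branches {L2, V1} → V_4 = -39.67-0.01704j
Node n5: branches {C1, L3, L4, C2, L5, R3, R4} → V_5 = -37.58-0.02021j
Node n6: branches {L2, R2, V2} → V_6 = -39.60+0.000j
Source currents: i(V1)=-0.01680+0.06658j, i(V2)=-0.3495-0.001288j

-0.3495-0.001288j A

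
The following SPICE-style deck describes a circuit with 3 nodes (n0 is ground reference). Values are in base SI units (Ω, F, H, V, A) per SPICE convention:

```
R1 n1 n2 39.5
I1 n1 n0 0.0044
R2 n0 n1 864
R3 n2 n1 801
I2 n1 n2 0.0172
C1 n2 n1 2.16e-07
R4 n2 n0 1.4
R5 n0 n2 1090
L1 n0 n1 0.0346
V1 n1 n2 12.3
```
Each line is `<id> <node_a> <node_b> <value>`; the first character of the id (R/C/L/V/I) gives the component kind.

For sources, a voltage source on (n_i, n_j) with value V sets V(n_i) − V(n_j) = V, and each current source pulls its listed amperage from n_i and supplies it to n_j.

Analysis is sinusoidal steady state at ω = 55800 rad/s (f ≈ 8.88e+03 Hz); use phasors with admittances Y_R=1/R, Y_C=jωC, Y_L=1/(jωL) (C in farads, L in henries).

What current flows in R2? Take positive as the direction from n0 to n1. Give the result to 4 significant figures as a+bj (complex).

-0.01421-1.027e-05j A

Apply KCL at each of the 2 non-ground nodes and solve the resulting linear system.
Node n1: branches {R1, I1, R2, R3, I2, C1, L1, V1} → V_1 = 12.27+0.008874j
Node n2: branches {R1, R3, I2, C1, R4, R5, V1} → V_2 = -0.02602+0.008874j
Source currents: i(V1)=-0.3626-0.1419j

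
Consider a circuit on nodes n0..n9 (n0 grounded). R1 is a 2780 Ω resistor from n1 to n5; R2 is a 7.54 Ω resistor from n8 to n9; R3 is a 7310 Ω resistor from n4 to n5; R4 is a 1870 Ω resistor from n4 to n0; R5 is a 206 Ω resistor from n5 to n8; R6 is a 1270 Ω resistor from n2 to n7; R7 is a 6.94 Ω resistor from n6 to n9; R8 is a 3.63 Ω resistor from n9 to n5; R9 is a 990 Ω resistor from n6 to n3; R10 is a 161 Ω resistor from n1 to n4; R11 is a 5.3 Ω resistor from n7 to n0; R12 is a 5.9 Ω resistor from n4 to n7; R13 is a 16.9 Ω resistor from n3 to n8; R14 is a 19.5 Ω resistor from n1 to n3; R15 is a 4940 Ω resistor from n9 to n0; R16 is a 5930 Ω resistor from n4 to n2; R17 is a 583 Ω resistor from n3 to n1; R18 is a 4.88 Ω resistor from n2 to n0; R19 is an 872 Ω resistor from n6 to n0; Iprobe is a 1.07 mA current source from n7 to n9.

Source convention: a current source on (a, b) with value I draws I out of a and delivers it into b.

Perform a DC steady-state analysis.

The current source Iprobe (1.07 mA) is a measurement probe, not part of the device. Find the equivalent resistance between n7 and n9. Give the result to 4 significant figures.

Apply KCL at each of the 9 non-ground nodes and solve the resulting linear system.
Node n1: branches {R1, R10, R14, R17} → V_1 = 0.1357
Node n2: branches {R6, R16, R18} → V_2 = -1.588e-06
Node n3: branches {R9, R13, R14, R17} → V_3 = 0.1509
Node n4: branches {R3, R4, R10, R12, R16} → V_4 = 0.003738
Node n5: branches {R1, R3, R5, R8} → V_5 = 0.1698
Node n6: branches {R7, R9, R19} → V_6 = 0.1686
Node n7: branches {R6, R11, R12, Iprobe} → V_7 = -0.001216
Node n8: branches {R2, R5, R13} → V_8 = 0.1643
Node n9: branches {R2, R7, R8, R15, Iprobe} → V_9 = 0.1700

R_eq = 160.0 Ω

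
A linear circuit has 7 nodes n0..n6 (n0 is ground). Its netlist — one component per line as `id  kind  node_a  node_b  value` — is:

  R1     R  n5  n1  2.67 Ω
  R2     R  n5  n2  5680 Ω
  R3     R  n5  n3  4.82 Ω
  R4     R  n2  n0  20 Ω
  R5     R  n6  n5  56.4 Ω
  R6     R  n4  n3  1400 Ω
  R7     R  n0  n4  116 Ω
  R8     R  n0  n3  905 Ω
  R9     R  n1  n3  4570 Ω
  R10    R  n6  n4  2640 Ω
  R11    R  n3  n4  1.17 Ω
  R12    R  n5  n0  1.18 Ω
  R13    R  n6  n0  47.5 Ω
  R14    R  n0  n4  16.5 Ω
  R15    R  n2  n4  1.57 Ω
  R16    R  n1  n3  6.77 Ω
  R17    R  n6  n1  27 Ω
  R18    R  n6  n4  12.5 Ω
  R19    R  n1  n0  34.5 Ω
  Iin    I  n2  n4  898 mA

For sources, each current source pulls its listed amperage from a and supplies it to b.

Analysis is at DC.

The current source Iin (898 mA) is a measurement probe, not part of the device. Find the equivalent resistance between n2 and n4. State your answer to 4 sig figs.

Element admittances at DC:
  Y(R1) = 0.3745 S between n5,n1
  Y(R2) = 0.0001761 S between n5,n2
  Y(R3) = 0.2075 S between n5,n3
  Y(R4) = 0.05000 S between n2,n0
  Y(R5) = 0.01773 S between n6,n5
  Y(R6) = 0.0007143 S between n4,n3
  Y(R7) = 0.008621 S between n0,n4
  Y(R8) = 0.001105 S between n0,n3
  Y(R9) = 0.0002188 S between n1,n3
  Y(R10) = 0.0003788 S between n6,n4
  Y(R11) = 0.8547 S between n3,n4
  Y(R12) = 0.8475 S between n5,n0
  Y(R13) = 0.02105 S between n6,n0
  Y(R14) = 0.06061 S between n0,n4
  Y(R15) = 0.6369 S between n2,n4
  Y(R16) = 0.1477 S between n1,n3
  Y(R17) = 0.03704 S between n6,n1
  Y(R18) = 0.08000 S between n6,n4
  Y(R19) = 0.02899 S between n1,n0
  Iin: injects 0.898 A into n4 (from n2)
Assemble and solve the 6×6 MNA system:
  V(n1)=0.07568  V(n2)=-1.120  V(n3)=0.1587  V(n4)=0.2011  V(n5)=0.04374  V(n6)=0.1264

R_eq = 1.472 Ω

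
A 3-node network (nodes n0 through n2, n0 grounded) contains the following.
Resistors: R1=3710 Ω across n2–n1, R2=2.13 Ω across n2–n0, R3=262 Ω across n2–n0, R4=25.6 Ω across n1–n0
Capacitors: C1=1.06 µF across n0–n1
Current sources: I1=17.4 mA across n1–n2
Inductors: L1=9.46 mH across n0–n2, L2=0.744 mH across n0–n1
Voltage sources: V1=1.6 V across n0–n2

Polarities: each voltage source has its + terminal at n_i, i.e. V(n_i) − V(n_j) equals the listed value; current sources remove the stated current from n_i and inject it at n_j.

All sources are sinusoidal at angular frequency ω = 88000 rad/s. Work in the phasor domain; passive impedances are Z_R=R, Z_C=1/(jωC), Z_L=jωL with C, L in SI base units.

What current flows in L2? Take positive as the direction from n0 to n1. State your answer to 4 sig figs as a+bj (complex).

MNA unknowns: 2 node voltages V₁..V_2 plus 1 source current (V1)
R1: Y=0.0002695+0.000j on G[2,1]
C1: Y=0.000+0.09328j on G[0,1]
I1: z[1]−=0.0174, z[2]+=0.0174
R2: Y=0.4695+0.000j on G[2,0]
R3: Y=0.003817+0.000j on G[2,0]
L1: Y=0.000-0.001201j on G[0,2]
R4: Y=0.03906+0.000j on G[1,0]
L2: Y=0.000-0.01527j on G[0,1]
V1: row V0−V2=1.6, i_V1 at 0,2
solve → V1=-0.09189+0.1823j, V2=-1.600+0.000j
aux → i_V1=-0.7751+0.001873j

-0.002784-0.001404j A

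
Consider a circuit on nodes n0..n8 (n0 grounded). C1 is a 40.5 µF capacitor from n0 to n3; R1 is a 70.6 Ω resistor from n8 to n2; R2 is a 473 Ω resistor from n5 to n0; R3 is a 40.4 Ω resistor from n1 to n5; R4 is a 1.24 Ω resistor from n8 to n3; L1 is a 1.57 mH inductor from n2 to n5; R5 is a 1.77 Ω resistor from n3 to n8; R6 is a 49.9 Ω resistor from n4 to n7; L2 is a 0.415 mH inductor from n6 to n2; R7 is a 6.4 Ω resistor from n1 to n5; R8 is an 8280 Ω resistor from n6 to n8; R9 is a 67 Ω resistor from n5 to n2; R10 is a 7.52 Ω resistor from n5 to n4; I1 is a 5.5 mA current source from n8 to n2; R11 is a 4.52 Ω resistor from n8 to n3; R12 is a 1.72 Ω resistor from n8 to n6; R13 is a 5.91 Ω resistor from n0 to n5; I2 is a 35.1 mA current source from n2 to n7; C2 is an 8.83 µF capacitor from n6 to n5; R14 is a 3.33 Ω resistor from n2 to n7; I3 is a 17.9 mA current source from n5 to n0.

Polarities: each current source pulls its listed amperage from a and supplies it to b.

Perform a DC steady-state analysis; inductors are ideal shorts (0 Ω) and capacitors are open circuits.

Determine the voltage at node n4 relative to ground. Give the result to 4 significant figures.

MNA unknowns: 8 node voltages V₁..V_8 plus 2 source currents (L1, L2)
C1: Y=0.000 on G[0,3]
R1: Y=0.01416 on G[8,2]
R2: Y=0.002114 on G[5,0]
R3: Y=0.02475 on G[1,5]
R4: Y=0.8065 on G[8,3]
L1: row V2−V5=0, i_L1 at 2,5
R5: Y=0.5650 on G[3,8]
R6: Y=0.02004 on G[4,7]
L2: row V6−V2=0, i_L2 at 6,2
R7: Y=0.1562 on G[1,5]
R8: Y=0.0001208 on G[6,8]
R9: Y=0.01493 on G[5,2]
R10: Y=0.1330 on G[5,4]
I1: z[8]−=0.0055, z[2]+=0.0055
R11: Y=0.2212 on G[8,3]
R12: Y=0.5814 on G[8,6]
R13: Y=0.1692 on G[0,5]
I2: z[2]−=0.0351, z[7]+=0.0351
C2: Y=0.000 on G[6,5]
R14: Y=0.3003 on G[2,7]
I3: z[5]−=0.0179, z[0]+=0.0179
solve → V1=-0.1045, V2=-0.1045, V3=-0.1137, V4=-0.09002, V5=-0.1045, V6=-0.1045, V7=0.005993, V8=-0.1137
aux → i_L1=-0.001924, i_L2=-0.005369

-0.09002 V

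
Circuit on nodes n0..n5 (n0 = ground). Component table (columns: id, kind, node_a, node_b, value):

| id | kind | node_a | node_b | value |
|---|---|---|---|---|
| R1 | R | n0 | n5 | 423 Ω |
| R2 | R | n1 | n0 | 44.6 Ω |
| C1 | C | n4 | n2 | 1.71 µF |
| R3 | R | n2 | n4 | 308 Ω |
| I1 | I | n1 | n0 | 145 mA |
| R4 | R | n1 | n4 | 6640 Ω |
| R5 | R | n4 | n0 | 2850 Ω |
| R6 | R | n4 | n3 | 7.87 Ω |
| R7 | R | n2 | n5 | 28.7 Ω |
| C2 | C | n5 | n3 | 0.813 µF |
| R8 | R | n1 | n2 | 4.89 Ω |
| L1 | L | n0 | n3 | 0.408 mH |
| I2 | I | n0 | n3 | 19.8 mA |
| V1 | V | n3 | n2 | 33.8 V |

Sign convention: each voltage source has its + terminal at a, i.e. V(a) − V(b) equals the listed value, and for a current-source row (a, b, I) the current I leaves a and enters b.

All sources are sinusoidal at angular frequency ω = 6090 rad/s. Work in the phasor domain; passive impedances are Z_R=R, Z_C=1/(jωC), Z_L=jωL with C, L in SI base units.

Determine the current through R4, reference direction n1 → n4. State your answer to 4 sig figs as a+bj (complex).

MNA unknowns: 5 node voltages V₁..V_5 plus 1 source current (V1)
R1: Y=0.002364+0.000j on G[0,5]
R2: Y=0.02242+0.000j on G[1,0]
C1: Y=0.000+0.01041j on G[4,2]
R3: Y=0.003247+0.000j on G[2,4]
I1: z[1]−=0.145, z[0]+=0.145
R4: Y=0.0001506+0.000j on G[1,4]
R5: Y=0.0003509+0.000j on G[4,0]
R6: Y=0.1271+0.000j on G[4,3]
R7: Y=0.03484+0.000j on G[2,5]
C2: Y=0.000+0.004951j on G[5,3]
R8: Y=0.2045+0.000j on G[1,2]
L1: Y=0.000-0.4025j on G[0,3]
I2: z[0]−=0.0198, z[3]+=0.0198
V1: row V3−V2=33.8, i_V1 at 3,2
solve → V1=-30.98+1.438j, V2=-33.69+1.598j, V3=0.1124+1.598j, V4=-0.9703-1.011j, V5=-31.01+5.638j
aux → i_V1=-0.7808-0.4404j

-0.004519+0.0003689j A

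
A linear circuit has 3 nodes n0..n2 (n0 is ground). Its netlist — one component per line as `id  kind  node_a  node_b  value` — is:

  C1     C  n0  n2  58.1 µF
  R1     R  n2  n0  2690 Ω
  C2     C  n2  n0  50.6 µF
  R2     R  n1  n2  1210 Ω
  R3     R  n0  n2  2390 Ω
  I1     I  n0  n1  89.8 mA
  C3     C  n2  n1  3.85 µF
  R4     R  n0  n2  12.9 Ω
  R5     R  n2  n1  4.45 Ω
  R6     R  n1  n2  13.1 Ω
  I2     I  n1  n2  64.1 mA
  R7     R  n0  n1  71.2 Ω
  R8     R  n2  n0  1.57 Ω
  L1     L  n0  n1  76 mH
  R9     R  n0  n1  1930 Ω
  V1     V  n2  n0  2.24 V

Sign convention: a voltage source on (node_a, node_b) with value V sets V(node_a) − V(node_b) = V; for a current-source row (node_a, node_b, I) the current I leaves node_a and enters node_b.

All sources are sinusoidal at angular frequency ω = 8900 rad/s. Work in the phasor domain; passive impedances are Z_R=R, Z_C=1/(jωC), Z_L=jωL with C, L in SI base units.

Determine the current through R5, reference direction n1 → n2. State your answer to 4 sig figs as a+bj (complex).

Element admittances at ω=8900 rad/s:
  Y(C1) = 0.000+0.5171j S between n0,n2
  Y(R1) = 0.0003717+0.000j S between n2,n0
  Y(C2) = 0.000+0.4503j S between n2,n0
  Y(R2) = 0.0008264+0.000j S between n1,n2
  Y(R3) = 0.0004184+0.000j S between n0,n2
  I1: injects 0.0898 A into n1 (from n0)
  Y(C3) = 0.000+0.03427j S between n2,n1
  Y(R4) = 0.07752+0.000j S between n0,n2
  Y(R5) = 0.2247+0.000j S between n2,n1
  Y(R6) = 0.07634+0.000j S between n1,n2
  I2: injects 0.0641 A into n2 (from n1)
  Y(R7) = 0.01404+0.000j S between n0,n1
  Y(R8) = 0.6369+0.000j S between n2,n0
  Y(L1) = 0.000-0.001478j S between n0,n1
  Y(R9) = 0.0005181+0.000j S between n0,n1
  V1: constraint V(n2)−V(n0) = 2.24
Assemble and solve the 3×3 MNA system:
  V(n1)=2.219+0.01260j  V(n2)=2.240+0.000j
  i(V1)=-1.545-2.164j

-0.004622+0.002831j A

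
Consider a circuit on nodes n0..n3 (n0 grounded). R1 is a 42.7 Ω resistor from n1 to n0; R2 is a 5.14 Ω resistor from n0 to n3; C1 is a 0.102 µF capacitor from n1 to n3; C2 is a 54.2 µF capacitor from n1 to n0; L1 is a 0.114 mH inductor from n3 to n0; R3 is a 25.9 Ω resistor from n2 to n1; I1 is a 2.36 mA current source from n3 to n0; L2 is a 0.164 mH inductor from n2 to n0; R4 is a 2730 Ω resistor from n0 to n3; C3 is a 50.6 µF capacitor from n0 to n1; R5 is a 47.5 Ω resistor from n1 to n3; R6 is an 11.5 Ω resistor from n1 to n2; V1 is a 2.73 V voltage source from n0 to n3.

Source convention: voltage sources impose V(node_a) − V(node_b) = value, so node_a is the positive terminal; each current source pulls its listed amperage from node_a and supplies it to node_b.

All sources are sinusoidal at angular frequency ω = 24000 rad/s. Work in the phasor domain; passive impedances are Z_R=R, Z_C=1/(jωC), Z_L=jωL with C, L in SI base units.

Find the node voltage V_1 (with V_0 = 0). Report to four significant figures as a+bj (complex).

MNA unknowns: 3 node voltages V₁..V_3 plus 1 source current (V1)
R1: Y=0.02342+0.000j on G[1,0]
R2: Y=0.1946+0.000j on G[0,3]
C1: Y=0.000+0.002448j on G[1,3]
C2: Y=0.000+1.301j on G[1,0]
L1: Y=0.000-0.3655j on G[3,0]
R3: Y=0.03861+0.000j on G[2,1]
I1: z[3]−=0.00236, z[0]+=0.00236
L2: Y=0.000-0.2541j on G[2,0]
R4: Y=0.0003663+0.000j on G[0,3]
C3: Y=0.000+1.214j on G[0,1]
R5: Y=0.02105+0.000j on G[1,3]
R6: Y=0.08696+0.000j on G[1,2]
V1: row V0−V3=2.73, i_V1 at 0,3
solve → V1=-0.004066+0.02305j, V2=-0.009954+0.002910j, V3=-2.730+0.000j
aux → i_V1=-0.5871+0.9906j

-0.004066+0.02305j V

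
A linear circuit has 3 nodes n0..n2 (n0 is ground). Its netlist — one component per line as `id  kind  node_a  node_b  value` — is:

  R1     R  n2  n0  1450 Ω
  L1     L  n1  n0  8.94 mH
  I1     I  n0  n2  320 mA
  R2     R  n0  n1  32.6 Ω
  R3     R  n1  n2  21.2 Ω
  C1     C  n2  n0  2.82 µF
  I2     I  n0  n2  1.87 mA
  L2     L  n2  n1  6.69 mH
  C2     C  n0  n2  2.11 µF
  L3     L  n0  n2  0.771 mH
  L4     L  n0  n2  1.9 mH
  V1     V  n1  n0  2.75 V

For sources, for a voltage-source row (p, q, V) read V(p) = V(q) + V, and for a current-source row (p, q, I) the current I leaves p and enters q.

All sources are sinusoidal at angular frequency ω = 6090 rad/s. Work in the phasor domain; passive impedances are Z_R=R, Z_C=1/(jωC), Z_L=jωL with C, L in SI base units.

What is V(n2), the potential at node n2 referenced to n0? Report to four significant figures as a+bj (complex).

0.4674+1.460j V

MNA unknowns: 2 node voltages V₁..V_2 plus 1 source current (V1)
R1: Y=0.0006897+0.000j on G[2,0]
L1: Y=0.000-0.01837j on G[1,0]
I1: z[0]−=0.32, z[2]+=0.32
R2: Y=0.03067+0.000j on G[0,1]
R3: Y=0.04717+0.000j on G[1,2]
C1: Y=0.000+0.01717j on G[2,0]
I2: z[0]−=0.00187, z[2]+=0.00187
L2: Y=0.000-0.02454j on G[2,1]
C2: Y=0.000+0.01285j on G[0,2]
L3: Y=0.000-0.2130j on G[0,2]
L4: Y=0.000-0.08642j on G[0,2]
V1: row V1−V0=2.75, i_V1 at 1,0
solve → V1=2.750+0.000j, V2=0.4674+1.460j
aux → i_V1=-0.1562+0.1754j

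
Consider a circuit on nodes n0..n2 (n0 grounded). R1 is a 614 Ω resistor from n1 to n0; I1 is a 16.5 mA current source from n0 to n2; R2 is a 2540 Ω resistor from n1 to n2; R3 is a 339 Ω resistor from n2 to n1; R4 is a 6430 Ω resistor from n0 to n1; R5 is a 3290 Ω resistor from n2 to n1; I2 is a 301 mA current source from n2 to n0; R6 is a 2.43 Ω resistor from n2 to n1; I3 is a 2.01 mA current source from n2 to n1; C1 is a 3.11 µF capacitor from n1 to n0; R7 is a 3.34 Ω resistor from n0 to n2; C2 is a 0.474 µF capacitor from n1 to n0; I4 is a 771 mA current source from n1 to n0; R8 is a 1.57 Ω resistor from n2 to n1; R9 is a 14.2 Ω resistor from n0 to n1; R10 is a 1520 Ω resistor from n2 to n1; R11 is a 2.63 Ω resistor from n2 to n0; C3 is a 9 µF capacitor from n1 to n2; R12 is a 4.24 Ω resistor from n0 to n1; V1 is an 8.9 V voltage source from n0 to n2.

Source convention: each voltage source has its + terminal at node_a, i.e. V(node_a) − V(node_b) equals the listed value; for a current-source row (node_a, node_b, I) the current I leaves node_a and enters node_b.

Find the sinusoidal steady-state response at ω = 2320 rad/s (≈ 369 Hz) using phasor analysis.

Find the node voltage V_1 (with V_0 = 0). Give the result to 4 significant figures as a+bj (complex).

MNA unknowns: 2 node voltages V₁..V_2 plus 1 source current (V1)
R1: Y=0.001629+0.000j on G[1,0]
I1: z[0]−=0.0165, z[2]+=0.0165
R2: Y=0.0003937+0.000j on G[1,2]
R3: Y=0.002950+0.000j on G[2,1]
R4: Y=0.0001555+0.000j on G[0,1]
R5: Y=0.0003040+0.000j on G[2,1]
I2: z[2]−=0.301, z[0]+=0.301
R6: Y=0.4115+0.000j on G[2,1]
I3: z[2]−=0.00201, z[1]+=0.00201
C1: Y=0.000+0.007215j on G[1,0]
R7: Y=0.2994+0.000j on G[0,2]
C2: Y=0.000+0.001100j on G[1,0]
I4: z[1]−=0.771, z[0]+=0.771
R8: Y=0.6369+0.000j on G[2,1]
R9: Y=0.07042+0.000j on G[0,1]
R10: Y=0.0006579+0.000j on G[2,1]
R11: Y=0.3802+0.000j on G[2,0]
C3: Y=0.000+0.02088j on G[1,2]
R12: Y=0.2358+0.000j on G[0,1]
V1: row V0−V2=8.9, i_V1 at 0,2
solve → V1=-7.450+0.02327j, V2=-8.900+0.000j
aux → i_V1=-7.288-0.05478j

-7.450+0.02327j V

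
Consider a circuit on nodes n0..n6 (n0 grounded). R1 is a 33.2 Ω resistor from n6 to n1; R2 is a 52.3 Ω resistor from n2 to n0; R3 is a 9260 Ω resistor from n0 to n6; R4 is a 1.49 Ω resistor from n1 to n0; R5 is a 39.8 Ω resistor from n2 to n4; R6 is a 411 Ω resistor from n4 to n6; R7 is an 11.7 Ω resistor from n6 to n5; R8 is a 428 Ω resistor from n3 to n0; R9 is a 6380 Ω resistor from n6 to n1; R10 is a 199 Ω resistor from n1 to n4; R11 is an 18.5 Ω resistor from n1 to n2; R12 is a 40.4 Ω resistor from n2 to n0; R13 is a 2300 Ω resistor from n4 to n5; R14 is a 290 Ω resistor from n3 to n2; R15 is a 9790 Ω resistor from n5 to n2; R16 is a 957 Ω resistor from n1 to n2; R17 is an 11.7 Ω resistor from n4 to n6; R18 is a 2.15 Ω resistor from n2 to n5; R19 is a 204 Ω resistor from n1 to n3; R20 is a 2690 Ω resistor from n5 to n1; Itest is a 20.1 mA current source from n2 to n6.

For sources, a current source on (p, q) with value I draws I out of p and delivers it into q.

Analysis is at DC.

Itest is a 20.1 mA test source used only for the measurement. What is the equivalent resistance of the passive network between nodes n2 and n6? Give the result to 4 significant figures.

R_eq = 8.584 Ω

Element admittances at DC:
  Y(R1) = 0.03012 S between n6,n1
  Y(R2) = 0.01912 S between n2,n0
  Y(R3) = 0.0001080 S between n0,n6
  Y(R4) = 0.6711 S between n1,n0
  Y(R5) = 0.02513 S between n2,n4
  Y(R6) = 0.002433 S between n4,n6
  Y(R7) = 0.08547 S between n6,n5
  Y(R8) = 0.002336 S between n3,n0
  Y(R9) = 0.0001567 S between n6,n1
  Y(R10) = 0.005025 S between n1,n4
  Y(R11) = 0.05405 S between n1,n2
  Y(R12) = 0.02475 S between n2,n0
  Y(R13) = 0.0004348 S between n4,n5
  Y(R14) = 0.003448 S between n3,n2
  Y(R15) = 0.0001021 S between n5,n2
  Y(R16) = 0.001045 S between n1,n2
  Y(R17) = 0.08547 S between n4,n6
  Y(R18) = 0.4651 S between n2,n5
  Y(R19) = 0.004902 S between n1,n3
  Y(R20) = 0.0003717 S between n5,n1
  Itest: injects 0.0201 A into n6 (from n2)
Assemble and solve the 6×6 MNA system:
  V(n1)=0.002717  V(n2)=-0.04125  V(n3)=-0.01206  V(n4)=0.08872  V(n5)=-0.01438  V(n6)=0.1313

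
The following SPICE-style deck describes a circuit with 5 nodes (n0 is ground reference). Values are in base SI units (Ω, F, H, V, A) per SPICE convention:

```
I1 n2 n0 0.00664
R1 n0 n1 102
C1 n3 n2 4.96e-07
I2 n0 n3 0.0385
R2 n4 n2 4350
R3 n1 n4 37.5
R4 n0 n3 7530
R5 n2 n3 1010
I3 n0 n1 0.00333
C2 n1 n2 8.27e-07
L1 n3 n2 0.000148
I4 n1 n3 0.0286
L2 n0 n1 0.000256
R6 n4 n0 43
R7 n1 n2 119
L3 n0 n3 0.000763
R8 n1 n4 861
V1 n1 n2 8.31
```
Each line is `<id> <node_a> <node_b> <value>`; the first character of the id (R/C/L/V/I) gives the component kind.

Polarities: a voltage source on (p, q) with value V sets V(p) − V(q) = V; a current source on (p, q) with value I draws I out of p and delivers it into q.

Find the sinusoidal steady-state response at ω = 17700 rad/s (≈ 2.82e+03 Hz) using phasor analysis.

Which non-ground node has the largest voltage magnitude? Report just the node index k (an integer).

Element admittances at ω=17700 rad/s:
  I1: injects 0.00664 A into n0 (from n2)
  Y(R1) = 0.009804+0.000j S between n0,n1
  Y(C1) = 0.000+0.008779j S between n3,n2
  I2: injects 0.0385 A into n3 (from n0)
  Y(R2) = 0.0002299+0.000j S between n4,n2
  Y(R3) = 0.02667+0.000j S between n1,n4
  Y(R4) = 0.0001328+0.000j S between n0,n3
  Y(R5) = 0.0009901+0.000j S between n2,n3
  I3: injects 0.00333 A into n1 (from n0)
  Y(C2) = 0.000+0.01464j S between n1,n2
  Y(L1) = 0.000-0.3817j S between n3,n2
  I4: injects 0.0286 A into n3 (from n1)
  Y(L2) = 0.000-0.2207j S between n0,n1
  Y(R6) = 0.02326+0.000j S between n4,n0
  Y(R7) = 0.008403+0.000j S between n1,n2
  Y(L3) = 0.000-0.07405j S between n0,n3
  Y(R8) = 0.001161+0.000j S between n1,n4
  V1: constraint V(n1)−V(n2) = 8.31
Assemble and solve the 5×5 MNA system:
  V(n1)=1.813-0.05351j  V(n2)=-6.497-0.05351j  V(n3)=-5.420+0.1047j  V(n4)=0.9542-0.02926j
  i(V1)=-0.1250+0.2797j

2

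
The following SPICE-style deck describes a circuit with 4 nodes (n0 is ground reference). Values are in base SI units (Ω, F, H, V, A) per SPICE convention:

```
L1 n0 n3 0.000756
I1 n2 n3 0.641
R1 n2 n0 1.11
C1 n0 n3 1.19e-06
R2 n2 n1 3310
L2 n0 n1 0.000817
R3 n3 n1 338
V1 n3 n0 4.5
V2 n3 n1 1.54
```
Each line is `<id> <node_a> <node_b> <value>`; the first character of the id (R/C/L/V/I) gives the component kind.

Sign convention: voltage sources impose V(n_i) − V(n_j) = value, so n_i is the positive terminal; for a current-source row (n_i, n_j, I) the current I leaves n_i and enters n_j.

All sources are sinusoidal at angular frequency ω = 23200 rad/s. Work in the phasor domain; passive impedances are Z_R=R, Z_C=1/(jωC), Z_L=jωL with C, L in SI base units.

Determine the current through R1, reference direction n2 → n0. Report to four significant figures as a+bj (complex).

Element admittances at ω=23200 rad/s:
  Y(L1) = 0.000-0.05702j S between n0,n3
  I1: injects 0.641 A into n3 (from n2)
  Y(R1) = 0.9009+0.000j S between n2,n0
  Y(C1) = 0.000+0.02761j S between n0,n3
  Y(R2) = 0.0003021+0.000j S between n2,n1
  Y(L2) = 0.000-0.05276j S between n0,n1
  Y(R3) = 0.002959+0.000j S between n3,n1
  V1: constraint V(n3)−V(n0) = 4.5
  V2: constraint V(n3)−V(n1) = 1.54
Assemble and solve the 5×5 MNA system:
  V(n1)=2.960+0.000j  V(n2)=-0.7103+0.000j  V(n3)=4.500+0.000j
  i(V1)=0.6399+0.2885j  i(V2)=-0.003447-0.1562j

-0.6399+0.000j A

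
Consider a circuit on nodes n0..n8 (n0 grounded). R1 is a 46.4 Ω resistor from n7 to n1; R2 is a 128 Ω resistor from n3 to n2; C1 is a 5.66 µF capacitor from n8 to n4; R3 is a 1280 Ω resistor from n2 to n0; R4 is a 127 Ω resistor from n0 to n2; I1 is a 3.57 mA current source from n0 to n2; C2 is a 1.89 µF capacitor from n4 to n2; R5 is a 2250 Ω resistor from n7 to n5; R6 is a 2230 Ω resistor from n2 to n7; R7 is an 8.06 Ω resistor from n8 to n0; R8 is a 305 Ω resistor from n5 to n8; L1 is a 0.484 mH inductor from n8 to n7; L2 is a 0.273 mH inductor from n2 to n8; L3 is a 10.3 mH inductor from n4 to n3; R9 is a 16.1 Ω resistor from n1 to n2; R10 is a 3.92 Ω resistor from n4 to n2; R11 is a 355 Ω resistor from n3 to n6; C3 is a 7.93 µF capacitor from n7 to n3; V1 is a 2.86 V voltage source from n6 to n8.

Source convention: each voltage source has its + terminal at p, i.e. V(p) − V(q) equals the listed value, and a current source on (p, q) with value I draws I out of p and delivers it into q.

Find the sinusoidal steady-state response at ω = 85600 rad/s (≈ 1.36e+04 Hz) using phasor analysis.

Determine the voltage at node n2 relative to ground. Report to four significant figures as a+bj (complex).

0.06566-0.009281j V

Apply KCL at each of the 8 non-ground nodes and solve the resulting linear system.
Node n1: branches {R1, R9} → V_1 = 0.1018+0.03490j
Node n2: branches {R2, R3, R4, I1, C2, R6, L2, R9, R10} → V_2 = 0.06566-0.009281j
Node n3: branches {R2, L3, R11, C3} → V_3 = 0.2039+0.1530j
Node n4: branches {C1, C2, L3, R10} → V_4 = 0.03607-0.01381j
Node n5: branches {R5, R8} → V_5 = 0.04591+0.01994j
Node n6: branches {R11, V1} → V_6 = 2.884+0.0006475j
Node n7: branches {R1, R5, R6, L1, C3} → V_7 = 0.2061+0.1622j
Node n8: branches {C1, R7, R8, L1, L2, V1} → V_8 = 0.02419+0.0006475j
Source currents: i(V1)=-0.007550+0.0004291j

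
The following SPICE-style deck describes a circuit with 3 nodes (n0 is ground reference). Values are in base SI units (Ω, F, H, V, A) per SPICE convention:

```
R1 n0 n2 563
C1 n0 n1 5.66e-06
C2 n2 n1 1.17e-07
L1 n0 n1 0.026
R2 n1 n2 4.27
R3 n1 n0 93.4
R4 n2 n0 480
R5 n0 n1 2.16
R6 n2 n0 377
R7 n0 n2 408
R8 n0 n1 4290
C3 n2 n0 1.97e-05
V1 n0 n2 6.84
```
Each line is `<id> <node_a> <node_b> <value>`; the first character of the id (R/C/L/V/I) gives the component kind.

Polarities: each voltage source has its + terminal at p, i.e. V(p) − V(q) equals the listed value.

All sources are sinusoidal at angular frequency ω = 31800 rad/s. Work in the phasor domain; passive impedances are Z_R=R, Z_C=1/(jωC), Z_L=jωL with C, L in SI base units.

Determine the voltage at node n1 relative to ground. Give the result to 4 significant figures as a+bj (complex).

MNA unknowns: 2 node voltages V₁..V_2 plus 1 source current (V1)
R1: Y=0.001776+0.000j on G[0,2]
C1: Y=0.000+0.1800j on G[0,1]
C2: Y=0.000+0.003721j on G[2,1]
L1: Y=0.000-0.001209j on G[0,1]
R2: Y=0.2342+0.000j on G[1,2]
R3: Y=0.01071+0.000j on G[1,0]
R4: Y=0.002083+0.000j on G[2,0]
R5: Y=0.4630+0.000j on G[0,1]
R6: Y=0.002653+0.000j on G[2,0]
R7: Y=0.002451+0.000j on G[0,2]
R8: Y=0.0002331+0.000j on G[0,1]
C3: Y=0.000+0.6265j on G[2,0]
V1: row V0−V2=6.84, i_V1 at 0,2
solve → V1=-2.130+0.5130j, V2=-6.840+0.000j
aux → i_V1=-1.162-4.423j

-2.130+0.5130j V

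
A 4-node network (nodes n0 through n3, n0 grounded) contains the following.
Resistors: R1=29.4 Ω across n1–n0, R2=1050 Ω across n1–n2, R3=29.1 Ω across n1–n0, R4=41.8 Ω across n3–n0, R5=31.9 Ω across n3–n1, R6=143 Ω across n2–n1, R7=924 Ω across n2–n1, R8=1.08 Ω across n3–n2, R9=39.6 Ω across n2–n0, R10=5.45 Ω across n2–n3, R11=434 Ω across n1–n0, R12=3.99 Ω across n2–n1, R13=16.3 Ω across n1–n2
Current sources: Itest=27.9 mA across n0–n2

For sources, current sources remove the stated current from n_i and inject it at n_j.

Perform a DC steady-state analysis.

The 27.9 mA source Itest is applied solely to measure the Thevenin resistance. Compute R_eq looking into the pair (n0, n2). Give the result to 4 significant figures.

R_eq = 9.318 Ω

MNA unknowns: 3 node voltages V₁..V_3
R1: Y=0.03401 on G[1,0]
R2: Y=0.0009524 on G[1,2]
R3: Y=0.03436 on G[1,0]
R4: Y=0.02392 on G[3,0]
R5: Y=0.03135 on G[3,1]
R6: Y=0.006993 on G[2,1]
R7: Y=0.001082 on G[2,1]
R8: Y=0.9259 on G[3,2]
R9: Y=0.02525 on G[2,0]
R10: Y=0.1835 on G[2,3]
R11: Y=0.002304 on G[1,0]
R12: Y=0.2506 on G[2,1]
R13: Y=0.06135 on G[1,2]
Itest: z[0]−=0.0279, z[2]+=0.0279
solve → V1=0.2161, V2=0.2600, V3=0.2535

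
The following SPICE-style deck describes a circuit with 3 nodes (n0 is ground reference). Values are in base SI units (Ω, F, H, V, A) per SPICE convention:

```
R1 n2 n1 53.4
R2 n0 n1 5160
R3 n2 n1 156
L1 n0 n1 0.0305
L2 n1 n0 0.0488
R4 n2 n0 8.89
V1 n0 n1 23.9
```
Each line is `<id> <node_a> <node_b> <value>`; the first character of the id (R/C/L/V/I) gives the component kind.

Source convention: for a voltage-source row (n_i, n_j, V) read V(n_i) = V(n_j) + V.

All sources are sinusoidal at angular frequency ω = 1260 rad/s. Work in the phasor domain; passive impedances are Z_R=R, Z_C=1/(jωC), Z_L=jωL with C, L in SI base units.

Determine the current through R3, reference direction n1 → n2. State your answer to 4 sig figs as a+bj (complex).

-0.1252+0.000j A

MNA unknowns: 2 node voltages V₁..V_2 plus 1 source current (V1)
R1: Y=0.01873+0.000j on G[2,1]
R2: Y=0.0001938+0.000j on G[0,1]
R3: Y=0.006410+0.000j on G[2,1]
L1: Y=0.000-0.02602j on G[0,1]
L2: Y=0.000-0.01626j on G[1,0]
R4: Y=0.1125+0.000j on G[2,0]
V1: row V0−V1=23.9, i_V1 at 0,1
solve → V1=-23.90+0.000j, V2=-4.365+0.000j
aux → i_V1=-0.4957+1.011j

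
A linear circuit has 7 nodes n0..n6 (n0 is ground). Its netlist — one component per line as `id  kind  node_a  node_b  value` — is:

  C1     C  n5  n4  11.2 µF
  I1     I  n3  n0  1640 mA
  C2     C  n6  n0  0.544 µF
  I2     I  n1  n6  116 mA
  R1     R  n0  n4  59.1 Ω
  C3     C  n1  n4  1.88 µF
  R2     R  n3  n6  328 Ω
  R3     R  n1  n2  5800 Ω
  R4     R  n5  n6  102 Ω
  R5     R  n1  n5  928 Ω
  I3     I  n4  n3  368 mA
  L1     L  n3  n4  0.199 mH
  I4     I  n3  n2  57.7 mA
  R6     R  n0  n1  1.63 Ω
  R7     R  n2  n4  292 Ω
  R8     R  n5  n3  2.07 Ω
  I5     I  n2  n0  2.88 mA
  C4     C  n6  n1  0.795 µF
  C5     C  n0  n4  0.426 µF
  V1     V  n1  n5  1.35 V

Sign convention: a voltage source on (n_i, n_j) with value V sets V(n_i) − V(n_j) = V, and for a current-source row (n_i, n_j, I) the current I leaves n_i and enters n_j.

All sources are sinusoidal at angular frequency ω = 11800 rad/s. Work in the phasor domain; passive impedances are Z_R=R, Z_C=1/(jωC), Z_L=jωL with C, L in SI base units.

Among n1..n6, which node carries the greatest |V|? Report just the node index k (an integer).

Element admittances at ω=11800 rad/s:
  Y(C1) = 0.000+0.1322j S between n5,n4
  I1: injects 1.64 A into n0 (from n3)
  Y(C2) = 0.000+0.006419j S between n6,n0
  I2: injects 0.116 A into n6 (from n1)
  Y(R1) = 0.01692+0.000j S between n0,n4
  Y(C3) = 0.000+0.02218j S between n1,n4
  Y(R2) = 0.003049+0.000j S between n3,n6
  Y(R3) = 0.0001724+0.000j S between n1,n2
  Y(R4) = 0.009804+0.000j S between n5,n6
  Y(R5) = 0.001078+0.000j S between n1,n5
  I3: injects 0.368 A into n3 (from n4)
  Y(L1) = 0.000-0.4259j S between n3,n4
  I4: injects 0.0577 A into n2 (from n3)
  Y(R6) = 0.6135+0.000j S between n0,n1
  Y(R7) = 0.003425+0.000j S between n2,n4
  Y(R8) = 0.4831+0.000j S between n5,n3
  I5: injects 0.00288 A into n0 (from n2)
  Y(C4) = 0.000+0.009381j S between n6,n1
  Y(C5) = 0.000+0.005027j S between n0,n4
  V1: constraint V(n1)−V(n5) = 1.35
Assemble and solve the 7×7 MNA system:
  V(n1)=-2.474+0.01063j  V(n2)=7.503+1.496j  V(n3)=-6.386+1.408j  V(n4)=-8.002+1.571j  V(n5)=-3.824+0.01063j  V(n6)=1.110-2.828j
  i(V1)=1.394-0.09527j

4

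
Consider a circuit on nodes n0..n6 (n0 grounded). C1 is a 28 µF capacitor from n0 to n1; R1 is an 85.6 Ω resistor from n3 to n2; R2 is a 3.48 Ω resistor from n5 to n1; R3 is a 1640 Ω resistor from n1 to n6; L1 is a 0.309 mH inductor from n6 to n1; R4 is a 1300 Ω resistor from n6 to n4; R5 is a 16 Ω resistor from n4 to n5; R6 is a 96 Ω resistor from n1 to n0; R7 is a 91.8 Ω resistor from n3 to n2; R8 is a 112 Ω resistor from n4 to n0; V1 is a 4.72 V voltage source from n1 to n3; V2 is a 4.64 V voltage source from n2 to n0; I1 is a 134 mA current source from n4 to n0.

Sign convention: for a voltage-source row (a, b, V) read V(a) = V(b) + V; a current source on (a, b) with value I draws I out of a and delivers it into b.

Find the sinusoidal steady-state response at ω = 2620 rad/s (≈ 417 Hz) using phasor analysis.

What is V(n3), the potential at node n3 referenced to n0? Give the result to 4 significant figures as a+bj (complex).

Apply KCL at each of the 6 non-ground nodes and solve the resulting linear system.
Node n1: branches {C1, R2, R3, L1, R6, V1} → V_1 = 0.5598-1.011j
Node n2: branches {R1, R7, V2} → V_2 = 4.640+0.000j
Node n3: branches {R1, R7, V1} → V_3 = -4.160-1.011j
Node n4: branches {R4, R5, R8, I1} → V_4 = -1.718-0.8632j
Node n5: branches {R2, R5} → V_5 = 0.1529-0.9847j
Node n6: branches {R3, L1, R4} → V_6 = 0.5597-1.013j
Source currents: i(V1)=-0.1987-0.02283j, i(V2)=-0.1987-0.02283j

-4.160-1.011j V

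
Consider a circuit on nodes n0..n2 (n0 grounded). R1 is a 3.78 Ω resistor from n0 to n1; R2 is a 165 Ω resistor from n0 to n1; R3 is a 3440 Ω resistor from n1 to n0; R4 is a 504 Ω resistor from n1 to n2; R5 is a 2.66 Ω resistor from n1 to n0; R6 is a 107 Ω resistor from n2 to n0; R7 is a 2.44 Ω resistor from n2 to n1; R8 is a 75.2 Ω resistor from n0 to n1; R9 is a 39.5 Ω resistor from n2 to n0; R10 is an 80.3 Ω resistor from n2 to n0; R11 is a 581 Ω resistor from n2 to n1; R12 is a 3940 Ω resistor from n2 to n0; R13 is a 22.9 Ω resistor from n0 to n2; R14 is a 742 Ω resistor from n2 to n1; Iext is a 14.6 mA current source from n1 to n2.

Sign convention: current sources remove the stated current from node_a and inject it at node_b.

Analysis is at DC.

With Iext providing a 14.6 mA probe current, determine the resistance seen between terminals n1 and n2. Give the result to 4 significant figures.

R_eq = 2.021 Ω

Element admittances at DC:
  Y(R1) = 0.2646 S between n0,n1
  Y(R2) = 0.006061 S between n0,n1
  Y(R3) = 0.0002907 S between n1,n0
  Y(R4) = 0.001984 S between n1,n2
  Y(R5) = 0.3759 S between n1,n0
  Y(R6) = 0.009346 S between n2,n0
  Y(R7) = 0.4098 S between n2,n1
  Y(R8) = 0.01330 S between n0,n1
  Y(R9) = 0.02532 S between n2,n0
  Y(R10) = 0.01245 S between n2,n0
  Y(R11) = 0.001721 S between n2,n1
  Y(R12) = 0.0002538 S between n2,n0
  Y(R13) = 0.04367 S between n0,n2
  Y(R14) = 0.001348 S between n2,n1
  Iext: injects 0.0146 A into n2 (from n1)
Assemble and solve the 2×2 MNA system:
  V(n1)=-0.003575  V(n2)=0.02593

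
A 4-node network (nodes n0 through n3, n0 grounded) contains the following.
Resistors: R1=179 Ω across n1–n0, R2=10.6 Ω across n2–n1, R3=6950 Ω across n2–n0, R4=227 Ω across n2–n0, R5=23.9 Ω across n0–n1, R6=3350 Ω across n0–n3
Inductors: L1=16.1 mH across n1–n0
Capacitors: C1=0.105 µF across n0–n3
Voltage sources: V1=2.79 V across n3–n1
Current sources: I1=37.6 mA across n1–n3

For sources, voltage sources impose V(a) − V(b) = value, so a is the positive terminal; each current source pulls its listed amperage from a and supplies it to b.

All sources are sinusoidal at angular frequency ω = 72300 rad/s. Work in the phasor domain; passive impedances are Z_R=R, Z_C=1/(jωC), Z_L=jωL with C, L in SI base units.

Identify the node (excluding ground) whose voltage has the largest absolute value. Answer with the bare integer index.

3

MNA unknowns: 3 node voltages V₁..V_3 plus 1 source current (V1)
R1: Y=0.005587+0.000j on G[1,0]
L1: Y=0.000-0.0008591j on G[1,0]
R2: Y=0.09434+0.000j on G[2,1]
R3: Y=0.0001439+0.000j on G[2,0]
C1: Y=0.000+0.007592j on G[0,3]
R4: Y=0.004405+0.000j on G[2,0]
R5: Y=0.04184+0.000j on G[0,1]
R6: Y=0.0002985+0.000j on G[0,3]
V1: row V3−V1=2.79, i_V1 at 3,1
I1: z[1]−=0.0376, z[3]+=0.0376
solve → V1=-0.06747-0.3981j, V2=-0.06436-0.3798j, V3=2.723-0.3981j
aux → i_V1=0.03377-0.02055j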